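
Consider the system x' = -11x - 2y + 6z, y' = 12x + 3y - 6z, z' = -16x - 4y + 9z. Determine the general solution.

Coefficient matrix A = [[-11, -2, 6], [12, 3, -6], [-16, -4, 9]].
det(A - λI) = 0 gives eigenvalues λ = -3, 3, 1.
For λ=-3: eigenvector (-1,1,-1).
For λ=3: eigenvector (-1,1,-2).
For λ=1: eigenvector (1,0,2).
General solution: C_1e^(-3t)(-1,1,-1) + C_2e^(3t)(-1,1,-2) + C_3e^(t)(1,0,2).

x(t) = -C_1e^(-3t) - C_2e^(3t) + C_3e^(t), y(t) = C_1e^(-3t) + C_2e^(3t), z(t) = -C_1e^(-3t) - 2C_2e^(3t) + 2C_3e^(t)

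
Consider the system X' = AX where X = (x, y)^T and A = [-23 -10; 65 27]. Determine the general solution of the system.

x(t) = -c_1e^(2t)sin(5t) + c_1e^(2t)cos(5t) + c_2e^(2t)sin(5t) + c_2e^(2t)cos(5t), y(t) = 3c_1e^(2t)sin(5t) - 2c_1e^(2t)cos(5t) - 2c_2e^(2t)sin(5t) - 3c_2e^(2t)cos(5t)

Coefficient matrix A = [[-23, -10], [65, 27]].
Characteristic polynomial det(A - λI) = λ^2 - 4λ + 29 = 0.
Eigenvalues λ = 2 ± 5i (complex conjugate pair).
For λ=2+5i: an eigenvector is (1,-2) - i(-1,3) = (1 + i, -2 - 3i).
A real fundamental pair from Re and Im of e^((2+5i)t)v: X_1 = e^(2t)(cos(5t)·(1,-2) + sin(5t)·(-1,3)), X_2 = e^(2t)(sin(5t)·(1,-2) - cos(5t)·(-1,3)).
General solution: c_1X_1 + c_2X_2.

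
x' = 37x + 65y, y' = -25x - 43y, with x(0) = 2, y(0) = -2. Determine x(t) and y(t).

Coefficient matrix A = [[37, 65], [-25, -43]].
Characteristic polynomial det(A - λI) = λ^2 + 6λ + 34 = 0.
Eigenvalues λ = -3 ± 5i (complex conjugate pair).
For λ=-3+5i: an eigenvector is (-2,1) - i(-3,2) = (-2 + 3i, 1 - 2i).
A real fundamental pair from Re and Im of e^((-3+5i)t)v: X_1 = e^(-3t)(cos(5t)·(-2,1) + sin(5t)·(-3,2)), X_2 = e^(-3t)(sin(5t)·(-2,1) - cos(5t)·(-3,2)).
General solution: C_1X_1 + C_2X_2.
Applying x(0)=2, y(0)=-2 gives C_1=2, C_2=2.

x(t) = -10e^(-3t)sin(5t) + 2e^(-3t)cos(5t), y(t) = 6e^(-3t)sin(5t) - 2e^(-3t)cos(5t)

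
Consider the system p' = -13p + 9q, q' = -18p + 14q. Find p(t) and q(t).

p(t) = K_1e^(5t) + K_2e^(-4t), q(t) = 2K_1e^(5t) + K_2e^(-4t)

Coefficient matrix A = [[-13, 9], [-18, 14]].
Characteristic polynomial det(A - λI) = λ^2 - λ - 20 = 0.
Eigenvalues λ = 5, -4.
For λ=5: (A-λI) row 1 is [-18, 9], so an eigenvector is (1, 2).
For λ=-4: (A-λI) row 1 is [-9, 9], so an eigenvector is (1, 1).
General solution: K_1e^(5t)(1,2) + K_2e^(-4t)(1,1).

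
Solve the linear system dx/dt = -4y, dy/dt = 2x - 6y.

Coefficient matrix A = [[0, -4], [2, -6]].
Characteristic polynomial det(A - λI) = λ^2 + 6λ + 8 = 0.
Eigenvalues λ = -4, -2.
For λ=-4: (A-λI) row 1 is [4, -4], so an eigenvector is (-1, -1).
For λ=-2: (A-λI) row 1 is [2, -4], so an eigenvector is (2, 1).
General solution: K_1e^(-4t)(-1,-1) + K_2e^(-2t)(2,1).

x(t) = -K_1e^(-4t) + 2K_2e^(-2t), y(t) = -K_1e^(-4t) + K_2e^(-2t)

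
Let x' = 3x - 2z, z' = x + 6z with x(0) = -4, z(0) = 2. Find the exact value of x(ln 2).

A = [[3,-2],[1,6]]; eigenvalues λ = 4, 5.
Eigenvectors: (-2,1) for λ=4, (-1,1) for λ=5.
From the initial condition, c_1 = 2, c_2 = 0.
x(ln 2) = (2)(2^4)(-2) + (0)(2^5)(-1) = -64.

-64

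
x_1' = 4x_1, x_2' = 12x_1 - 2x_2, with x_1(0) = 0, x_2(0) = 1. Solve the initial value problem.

x_1(t) = 0, x_2(t) = e^(-2t)

Coefficient matrix A = [[4, 0], [12, -2]].
Characteristic polynomial det(A - λI) = λ^2 - 2λ - 8 = 0.
Eigenvalues λ = -2, 4.
For λ=-2: (A-λI) row 1 is [6, 0], so an eigenvector is (0, -1).
For λ=4: (A-λI) row 2 is [12, -6], so an eigenvector is (1, 2).
General solution: K_1e^(-2t)(0,-1) + K_2e^(4t)(1,2).
Applying x_1(0)=0, x_2(0)=1 gives K_1=-1, K_2=0.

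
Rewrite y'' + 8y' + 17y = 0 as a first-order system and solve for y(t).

y(t) = C_1e^(-4t)cos(t) + C_2e^(-4t)sin(t)

Let x_1 = y, x_2 = y'. Then x_1' = x_2 and x_2' = -17x_1 - 8x_2.
A = [[0,1],[-17,-8]]; det(A-λI) = λ^2 + 8λ + 17.
Eigenvalues λ = -4 ± i.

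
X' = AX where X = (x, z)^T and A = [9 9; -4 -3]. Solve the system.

x(t) = 3K_1e^(3t) + 3K_2te^(3t) - K_2e^(3t), z(t) = -2K_1e^(3t) - 2K_2te^(3t) + K_2e^(3t)

Coefficient matrix A = [[9, 9], [-4, -3]].
Characteristic polynomial det(A - λI) = λ^2 - 6λ + 9 = 0.
Single eigenvalue λ = 3 with algebraic multiplicity 2.
Eigenvector v = (3,-2); generalized eigenvector w with (A-λI)w=v is (-1,1).
General solution: e^(3t)[K_1·v + K_2·(t·v + w)].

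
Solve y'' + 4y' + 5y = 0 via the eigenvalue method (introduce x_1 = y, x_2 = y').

y(t) = K_1e^(-2t)cos(t) + K_2e^(-2t)sin(t)

Let x_1 = y, x_2 = y'. Then x_1' = x_2 and x_2' = -5x_1 - 4x_2.
A = [[0,1],[-5,-4]]; det(A-λI) = λ^2 + 4λ + 5.
Eigenvalues λ = -2 ± i.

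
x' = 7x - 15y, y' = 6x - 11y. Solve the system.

x(t) = 2c_1e^(-2t)sin(3t) - c_1e^(-2t)cos(3t) - c_2e^(-2t)sin(3t) - 2c_2e^(-2t)cos(3t), y(t) = c_1e^(-2t)sin(3t) - c_1e^(-2t)cos(3t) - c_2e^(-2t)sin(3t) - c_2e^(-2t)cos(3t)

Coefficient matrix A = [[7, -15], [6, -11]].
Characteristic polynomial det(A - λI) = λ^2 + 4λ + 13 = 0.
Eigenvalues λ = -2 ± 3i (complex conjugate pair).
For λ=-2+3i: an eigenvector is (-1,-1) - i(2,1) = (-1 - 2i, -1 - i).
A real fundamental pair from Re and Im of e^((-2+3i)t)v: X_1 = e^(-2t)(cos(3t)·(-1,-1) + sin(3t)·(2,1)), X_2 = e^(-2t)(sin(3t)·(-1,-1) - cos(3t)·(2,1)).
General solution: c_1X_1 + c_2X_2.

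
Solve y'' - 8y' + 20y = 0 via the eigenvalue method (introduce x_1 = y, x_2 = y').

y(t) = c_1e^(4t)cos(2t) + c_2e^(4t)sin(2t)

Let x_1 = y, x_2 = y'. Then x_1' = x_2 and x_2' = -20x_1 + 8x_2.
A = [[0,1],[-20,8]]; det(A-λI) = λ^2 - 8λ + 20.
Eigenvalues λ = 4 ± 2i.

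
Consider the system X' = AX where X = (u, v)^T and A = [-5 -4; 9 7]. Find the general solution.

u(t) = -2c_1e^(t) - 2c_2te^(t) - c_2e^(t), v(t) = 3c_1e^(t) + 3c_2te^(t) + 2c_2e^(t)

Coefficient matrix A = [[-5, -4], [9, 7]].
Characteristic polynomial det(A - λI) = λ^2 - 2λ + 1 = 0.
Single eigenvalue λ = 1 with algebraic multiplicity 2.
Eigenvector v = (-2,3); generalized eigenvector w with (A-λI)w=v is (-1,2).
General solution: e^(t)[c_1·v + c_2·(t·v + w)].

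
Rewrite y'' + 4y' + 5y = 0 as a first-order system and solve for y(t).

y(t) = K_1e^(-2t)cos(t) + K_2e^(-2t)sin(t)

Let x_1 = y, x_2 = y'. Then x_1' = x_2 and x_2' = -5x_1 - 4x_2.
A = [[0,1],[-5,-4]]; det(A-λI) = λ^2 + 4λ + 5.
Eigenvalues λ = -2 ± i.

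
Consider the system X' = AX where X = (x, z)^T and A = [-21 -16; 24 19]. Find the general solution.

Coefficient matrix A = [[-21, -16], [24, 19]].
Characteristic polynomial det(A - λI) = λ^2 + 2λ - 15 = 0.
Eigenvalues λ = 3, -5.
For λ=3: (A-λI) row 1 is [-24, -16], so an eigenvector is (2, -3).
For λ=-5: (A-λI) row 1 is [-16, -16], so an eigenvector is (-1, 1).
General solution: C_1e^(3t)(2,-3) + C_2e^(-5t)(-1,1).

x(t) = 2C_1e^(3t) - C_2e^(-5t), z(t) = -3C_1e^(3t) + C_2e^(-5t)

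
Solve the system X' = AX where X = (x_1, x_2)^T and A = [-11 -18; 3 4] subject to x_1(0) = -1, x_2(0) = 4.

x_1(t) = -22e^(-2t) + 21e^(-5t), x_2(t) = 11e^(-2t) - 7e^(-5t)

Coefficient matrix A = [[-11, -18], [3, 4]].
Characteristic polynomial det(A - λI) = λ^2 + 7λ + 10 = 0.
Eigenvalues λ = -5, -2.
For λ=-5: (A-λI) row 1 is [-6, -18], so an eigenvector is (3, -1).
For λ=-2: (A-λI) row 1 is [-9, -18], so an eigenvector is (-2, 1).
General solution: K_1e^(-5t)(3,-1) + K_2e^(-2t)(-2,1).
Applying x_1(0)=-1, x_2(0)=4 gives K_1=7, K_2=11.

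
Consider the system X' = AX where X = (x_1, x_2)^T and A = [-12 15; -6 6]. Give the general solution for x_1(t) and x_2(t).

Coefficient matrix A = [[-12, 15], [-6, 6]].
Characteristic polynomial det(A - λI) = λ^2 + 6λ + 18 = 0.
Eigenvalues λ = -3 ± 3i (complex conjugate pair).
For λ=-3+3i: an eigenvector is (1,1) - i(2,1) = (1 - 2i, 1 - i).
A real fundamental pair from Re and Im of e^((-3+3i)t)v: X_1 = e^(-3t)(cos(3t)·(1,1) + sin(3t)·(2,1)), X_2 = e^(-3t)(sin(3t)·(1,1) - cos(3t)·(2,1)).
General solution: K_1X_1 + K_2X_2.

x_1(t) = 2K_1e^(-3t)sin(3t) + K_1e^(-3t)cos(3t) + K_2e^(-3t)sin(3t) - 2K_2e^(-3t)cos(3t), x_2(t) = K_1e^(-3t)sin(3t) + K_1e^(-3t)cos(3t) + K_2e^(-3t)sin(3t) - K_2e^(-3t)cos(3t)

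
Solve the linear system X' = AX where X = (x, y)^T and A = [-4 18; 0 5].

Coefficient matrix A = [[-4, 18], [0, 5]].
Characteristic polynomial det(A - λI) = λ^2 - λ - 20 = 0.
Eigenvalues λ = -4, 5.
For λ=-4: (A-λI) row 1 is [0, 18], so an eigenvector is (1, 0).
For λ=5: (A-λI) row 1 is [-9, 18], so an eigenvector is (2, 1).
General solution: c_1e^(-4t)(1,0) + c_2e^(5t)(2,1).

x(t) = c_1e^(-4t) + 2c_2e^(5t), y(t) = c_2e^(5t)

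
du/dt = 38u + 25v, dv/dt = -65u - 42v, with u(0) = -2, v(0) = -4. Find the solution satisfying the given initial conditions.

u(t) = -36e^(-2t)sin(5t) - 2e^(-2t)cos(5t), v(t) = 58e^(-2t)sin(5t) - 4e^(-2t)cos(5t)

Coefficient matrix A = [[38, 25], [-65, -42]].
Characteristic polynomial det(A - λI) = λ^2 + 4λ + 29 = 0.
Eigenvalues λ = -2 ± 5i (complex conjugate pair).
For λ=-2+5i: an eigenvector is (1,-2) - i(-2,3) = (1 + 2i, -2 - 3i).
A real fundamental pair from Re and Im of e^((-2+5i)t)v: X_1 = e^(-2t)(cos(5t)·(1,-2) + sin(5t)·(-2,3)), X_2 = e^(-2t)(sin(5t)·(1,-2) - cos(5t)·(-2,3)).
General solution: K_1X_1 + K_2X_2.
Applying u(0)=-2, v(0)=-4 gives K_1=14, K_2=-8.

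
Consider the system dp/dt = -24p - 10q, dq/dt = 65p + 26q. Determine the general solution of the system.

Coefficient matrix A = [[-24, -10], [65, 26]].
Characteristic polynomial det(A - λI) = λ^2 - 2λ + 26 = 0.
Eigenvalues λ = 1 ± 5i (complex conjugate pair).
For λ=1+5i: an eigenvector is (-1,2) - i(1,-3) = (-1 - i, 2 + 3i).
A real fundamental pair from Re and Im of e^((1+5i)t)v: X_1 = e^(t)(cos(5t)·(-1,2) + sin(5t)·(1,-3)), X_2 = e^(t)(sin(5t)·(-1,2) - cos(5t)·(1,-3)).
General solution: K_1X_1 + K_2X_2.

p(t) = K_1e^(t)sin(5t) - K_1e^(t)cos(5t) - K_2e^(t)sin(5t) - K_2e^(t)cos(5t), q(t) = -3K_1e^(t)sin(5t) + 2K_1e^(t)cos(5t) + 2K_2e^(t)sin(5t) + 3K_2e^(t)cos(5t)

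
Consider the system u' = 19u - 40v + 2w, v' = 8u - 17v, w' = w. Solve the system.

Coefficient matrix A = [[19, -40, 2], [8, -17, 0], [0, 0, 1]].
det(A - λI) = 0 gives eigenvalues λ = 3, -1, 1.
For λ=3: eigenvector (5,2,0).
For λ=-1: eigenvector (2,1,0).
For λ=1: eigenvector (-9,-4,1).
General solution: c_1e^(3t)(5,2,0) + c_2e^(-t)(2,1,0) + c_3e^(t)(-9,-4,1).

u(t) = 5c_1e^(3t) + 2c_2e^(-t) - 9c_3e^(t), v(t) = 2c_1e^(3t) + c_2e^(-t) - 4c_3e^(t), w(t) = c_3e^(t)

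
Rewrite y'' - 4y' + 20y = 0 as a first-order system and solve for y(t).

Let x_1 = y, x_2 = y'. Then x_1' = x_2 and x_2' = -20x_1 + 4x_2.
A = [[0,1],[-20,4]]; det(A-λI) = λ^2 - 4λ + 20.
Eigenvalues λ = 2 ± 4i.

y(t) = C_1e^(2t)cos(4t) + C_2e^(2t)sin(4t)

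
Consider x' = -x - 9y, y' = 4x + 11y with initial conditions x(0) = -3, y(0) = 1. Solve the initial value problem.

x(t) = 9te^(5t) - 3e^(5t), y(t) = -6te^(5t) + e^(5t)

Coefficient matrix A = [[-1, -9], [4, 11]].
Characteristic polynomial det(A - λI) = λ^2 - 10λ + 25 = 0.
Single eigenvalue λ = 5 with algebraic multiplicity 2.
Eigenvector v = (-3,2); generalized eigenvector w with (A-λI)w=v is (-1,1).
General solution: e^(5t)[C_1·v + C_2·(t·v + w)].
Applying x(0)=-3, y(0)=1 gives C_1=2, C_2=-3.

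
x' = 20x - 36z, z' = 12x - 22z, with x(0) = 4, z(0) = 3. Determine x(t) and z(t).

x(t) = -2e^(2t) + 6e^(-4t), z(t) = -e^(2t) + 4e^(-4t)

Coefficient matrix A = [[20, -36], [12, -22]].
Characteristic polynomial det(A - λI) = λ^2 + 2λ - 8 = 0.
Eigenvalues λ = -4, 2.
For λ=-4: (A-λI) row 1 is [24, -36], so an eigenvector is (-3, -2).
For λ=2: (A-λI) row 1 is [18, -36], so an eigenvector is (-2, -1).
General solution: K_1e^(-4t)(-3,-2) + K_2e^(2t)(-2,-1).
Applying x(0)=4, z(0)=3 gives K_1=-2, K_2=1.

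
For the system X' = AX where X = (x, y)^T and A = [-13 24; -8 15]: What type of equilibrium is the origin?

saddle

A = [[-13,24],[-8,15]]; det(A-λI) = λ^2 - 2λ - 3.
λ = 3, -1: opposite signs.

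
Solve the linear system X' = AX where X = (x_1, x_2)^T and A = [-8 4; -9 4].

Coefficient matrix A = [[-8, 4], [-9, 4]].
Characteristic polynomial det(A - λI) = λ^2 + 4λ + 4 = 0.
Single eigenvalue λ = -2 with algebraic multiplicity 2.
Eigenvector v = (-2,-3); generalized eigenvector w with (A-λI)w=v is (1,1).
General solution: e^(-2t)[K_1·v + K_2·(t·v + w)].

x_1(t) = -2K_1e^(-2t) - 2K_2te^(-2t) + K_2e^(-2t), x_2(t) = -3K_1e^(-2t) - 3K_2te^(-2t) + K_2e^(-2t)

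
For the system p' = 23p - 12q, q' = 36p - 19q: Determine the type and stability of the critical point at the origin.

saddle

A = [[23,-12],[36,-19]]; det(A-λI) = λ^2 - 4λ - 5.
λ = -1, 5: opposite signs.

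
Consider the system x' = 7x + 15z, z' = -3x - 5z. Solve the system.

Coefficient matrix A = [[7, 15], [-3, -5]].
Characteristic polynomial det(A - λI) = λ^2 - 2λ + 10 = 0.
Eigenvalues λ = 1 ± 3i (complex conjugate pair).
For λ=1+3i: an eigenvector is (-1,0) - i(-2,1) = (-1 + 2i, 0 - i).
A real fundamental pair from Re and Im of e^((1+3i)t)v: X_1 = e^(t)(cos(3t)·(-1,0) + sin(3t)·(-2,1)), X_2 = e^(t)(sin(3t)·(-1,0) - cos(3t)·(-2,1)).
General solution: K_1X_1 + K_2X_2.

x(t) = -2K_1e^(t)sin(3t) - K_1e^(t)cos(3t) - K_2e^(t)sin(3t) + 2K_2e^(t)cos(3t), z(t) = K_1e^(t)sin(3t) - K_2e^(t)cos(3t)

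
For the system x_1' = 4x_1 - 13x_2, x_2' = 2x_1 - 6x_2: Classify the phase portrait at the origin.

A = [[4,-13],[2,-6]]; det(A-λI) = λ^2 + 2λ + 2.
λ = -1 ± i: negative real part.

stable spiral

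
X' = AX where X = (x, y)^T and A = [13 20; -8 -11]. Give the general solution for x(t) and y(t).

Coefficient matrix A = [[13, 20], [-8, -11]].
Characteristic polynomial det(A - λI) = λ^2 - 2λ + 17 = 0.
Eigenvalues λ = 1 ± 4i (complex conjugate pair).
For λ=1+4i: an eigenvector is (-2,1) - i(-1,1) = (-2 + i, 1 - i).
A real fundamental pair from Re and Im of e^((1+4i)t)v: X_1 = e^(t)(cos(4t)·(-2,1) + sin(4t)·(-1,1)), X_2 = e^(t)(sin(4t)·(-2,1) - cos(4t)·(-1,1)).
General solution: K_1X_1 + K_2X_2.

x(t) = -K_1e^(t)sin(4t) - 2K_1e^(t)cos(4t) - 2K_2e^(t)sin(4t) + K_2e^(t)cos(4t), y(t) = K_1e^(t)sin(4t) + K_1e^(t)cos(4t) + K_2e^(t)sin(4t) - K_2e^(t)cos(4t)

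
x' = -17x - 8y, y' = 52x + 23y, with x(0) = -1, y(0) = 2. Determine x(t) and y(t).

Coefficient matrix A = [[-17, -8], [52, 23]].
Characteristic polynomial det(A - λI) = λ^2 - 6λ + 25 = 0.
Eigenvalues λ = 3 ± 4i (complex conjugate pair).
For λ=3+4i: an eigenvector is (1,-2) - i(-1,3) = (1 + i, -2 - 3i).
A real fundamental pair from Re and Im of e^((3+4i)t)v: X_1 = e^(3t)(cos(4t)·(1,-2) + sin(4t)·(-1,3)), X_2 = e^(3t)(sin(4t)·(1,-2) - cos(4t)·(-1,3)).
General solution: K_1X_1 + K_2X_2.
Applying x(0)=-1, y(0)=2 gives K_1=-1, K_2=0.

x(t) = e^(3t)sin(4t) - e^(3t)cos(4t), y(t) = -3e^(3t)sin(4t) + 2e^(3t)cos(4t)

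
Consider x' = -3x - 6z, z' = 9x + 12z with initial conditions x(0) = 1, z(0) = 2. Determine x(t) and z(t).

x(t) = -6e^(6t) + 7e^(3t), z(t) = 9e^(6t) - 7e^(3t)

Coefficient matrix A = [[-3, -6], [9, 12]].
Characteristic polynomial det(A - λI) = λ^2 - 9λ + 18 = 0.
Eigenvalues λ = 3, 6.
For λ=3: (A-λI) row 1 is [-6, -6], so an eigenvector is (1, -1).
For λ=6: (A-λI) row 1 is [-9, -6], so an eigenvector is (-2, 3).
General solution: c_1e^(3t)(1,-1) + c_2e^(6t)(-2,3).
Applying x(0)=1, z(0)=2 gives c_1=7, c_2=3.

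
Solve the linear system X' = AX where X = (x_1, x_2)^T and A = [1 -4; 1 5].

x_1(t) = -2K_1e^(3t) - 2K_2te^(3t) + K_2e^(3t), x_2(t) = K_1e^(3t) + K_2te^(3t)

Coefficient matrix A = [[1, -4], [1, 5]].
Characteristic polynomial det(A - λI) = λ^2 - 6λ + 9 = 0.
Single eigenvalue λ = 3 with algebraic multiplicity 2.
Eigenvector v = (-2,1); generalized eigenvector w with (A-λI)w=v is (1,0).
General solution: e^(3t)[K_1·v + K_2·(t·v + w)].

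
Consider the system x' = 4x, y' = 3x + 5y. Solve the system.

x(t) = c_1e^(4t), y(t) = -3c_1e^(4t) + c_2e^(5t)

Coefficient matrix A = [[4, 0], [3, 5]].
Characteristic polynomial det(A - λI) = λ^2 - 9λ + 20 = 0.
Eigenvalues λ = 4, 5.
For λ=4: (A-λI) row 2 is [3, 1], so an eigenvector is (1, -3).
For λ=5: (A-λI) row 1 is [-1, 0], so an eigenvector is (0, 1).
General solution: c_1e^(4t)(1,-3) + c_2e^(5t)(0,1).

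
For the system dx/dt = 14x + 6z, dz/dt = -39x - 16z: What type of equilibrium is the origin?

stable spiral

A = [[14,6],[-39,-16]]; det(A-λI) = λ^2 + 2λ + 10.
λ = -1 ± 3i: negative real part.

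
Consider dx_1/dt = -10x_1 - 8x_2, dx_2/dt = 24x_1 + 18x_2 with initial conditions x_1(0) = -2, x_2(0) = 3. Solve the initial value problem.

Coefficient matrix A = [[-10, -8], [24, 18]].
Characteristic polynomial det(A - λI) = λ^2 - 8λ + 12 = 0.
Eigenvalues λ = 2, 6.
For λ=2: (A-λI) row 1 is [-12, -8], so an eigenvector is (2, -3).
For λ=6: (A-λI) row 1 is [-16, -8], so an eigenvector is (-1, 2).
General solution: K_1e^(2t)(2,-3) + K_2e^(6t)(-1,2).
Applying x_1(0)=-2, x_2(0)=3 gives K_1=-1, K_2=0.

x_1(t) = -2e^(2t), x_2(t) = 3e^(2t)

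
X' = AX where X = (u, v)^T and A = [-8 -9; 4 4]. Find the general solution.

Coefficient matrix A = [[-8, -9], [4, 4]].
Characteristic polynomial det(A - λI) = λ^2 + 4λ + 4 = 0.
Single eigenvalue λ = -2 with algebraic multiplicity 2.
Eigenvector v = (-3,2); generalized eigenvector w with (A-λI)w=v is (-1,1).
General solution: e^(-2t)[K_1·v + K_2·(t·v + w)].

u(t) = -3K_1e^(-2t) - 3K_2te^(-2t) - K_2e^(-2t), v(t) = 2K_1e^(-2t) + 2K_2te^(-2t) + K_2e^(-2t)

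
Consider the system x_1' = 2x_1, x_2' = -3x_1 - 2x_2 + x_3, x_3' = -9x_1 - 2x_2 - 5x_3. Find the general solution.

Coefficient matrix A = [[2, 0, 0], [-3, -2, 1], [-9, -2, -5]].
det(A - λI) = 0 gives eigenvalues λ = -4, 2, -3.
For λ=-4: eigenvector (0,1,-2).
For λ=2: eigenvector (1,-1,-1).
For λ=-3: eigenvector (0,1,-1).
General solution: C_1e^(-4t)(0,1,-2) + C_2e^(2t)(1,-1,-1) + C_3e^(-3t)(0,1,-1).

x_1(t) = C_2e^(2t), x_2(t) = C_1e^(-4t) - C_2e^(2t) + C_3e^(-3t), x_3(t) = -2C_1e^(-4t) - C_2e^(2t) - C_3e^(-3t)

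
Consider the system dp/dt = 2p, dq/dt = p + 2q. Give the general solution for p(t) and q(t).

p(t) = -K_2e^(2t), q(t) = -K_1e^(2t) - K_2te^(2t) + K_2e^(2t)

Coefficient matrix A = [[2, 0], [1, 2]].
Characteristic polynomial det(A - λI) = λ^2 - 4λ + 4 = 0.
Single eigenvalue λ = 2 with algebraic multiplicity 2.
Eigenvector v = (0,-1); generalized eigenvector w with (A-λI)w=v is (-1,1).
General solution: e^(2t)[K_1·v + K_2·(t·v + w)].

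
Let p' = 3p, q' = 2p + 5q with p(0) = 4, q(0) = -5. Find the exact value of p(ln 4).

256

A = [[3,0],[2,5]]; eigenvalues λ = 5, 3.
Eigenvectors: (0,1) for λ=5, (1,-1) for λ=3.
From the initial condition, c_1 = -1, c_2 = 4.
p(ln 4) = (-1)(4^5)(0) + (4)(4^3)(1) = 256.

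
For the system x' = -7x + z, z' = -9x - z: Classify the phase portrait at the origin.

stable improper node

A = [[-7,1],[-9,-1]]; det(A-λI) = λ^2 + 8λ + 16.
repeated λ = -4 with a single eigenvector.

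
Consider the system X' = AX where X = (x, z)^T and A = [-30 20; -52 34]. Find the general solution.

x(t) = 2C_1e^(2t)sin(4t) + C_1e^(2t)cos(4t) + C_2e^(2t)sin(4t) - 2C_2e^(2t)cos(4t), z(t) = 3C_1e^(2t)sin(4t) + 2C_1e^(2t)cos(4t) + 2C_2e^(2t)sin(4t) - 3C_2e^(2t)cos(4t)

Coefficient matrix A = [[-30, 20], [-52, 34]].
Characteristic polynomial det(A - λI) = λ^2 - 4λ + 20 = 0.
Eigenvalues λ = 2 ± 4i (complex conjugate pair).
For λ=2+4i: an eigenvector is (1,2) - i(2,3) = (1 - 2i, 2 - 3i).
A real fundamental pair from Re and Im of e^((2+4i)t)v: X_1 = e^(2t)(cos(4t)·(1,2) + sin(4t)·(2,3)), X_2 = e^(2t)(sin(4t)·(1,2) - cos(4t)·(2,3)).
General solution: C_1X_1 + C_2X_2.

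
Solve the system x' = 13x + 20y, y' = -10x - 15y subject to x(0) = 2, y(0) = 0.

x(t) = 14e^(-t)sin(2t) + 2e^(-t)cos(2t), y(t) = -10e^(-t)sin(2t)

Coefficient matrix A = [[13, 20], [-10, -15]].
Characteristic polynomial det(A - λI) = λ^2 + 2λ + 5 = 0.
Eigenvalues λ = -1 ± 2i (complex conjugate pair).
For λ=-1+2i: an eigenvector is (3,-2) - i(1,-1) = (3 - i, -2 + i).
A real fundamental pair from Re and Im of e^((-1+2i)t)v: X_1 = e^(-t)(cos(2t)·(3,-2) + sin(2t)·(1,-1)), X_2 = e^(-t)(sin(2t)·(3,-2) - cos(2t)·(1,-1)).
General solution: K_1X_1 + K_2X_2.
Applying x(0)=2, y(0)=0 gives K_1=2, K_2=4.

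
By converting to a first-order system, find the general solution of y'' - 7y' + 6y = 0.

y(t) = K_1e^(6t) + K_2e^(t)

Let x_1 = y, x_2 = y'. Then x_1' = x_2 and x_2' = -6x_1 + 7x_2.
A = [[0,1],[-6,7]]; det(A-λI) = λ^2 - 7λ + 6.
Eigenvalues λ = 6, 1 with eigenvectors (1,6), (1,1).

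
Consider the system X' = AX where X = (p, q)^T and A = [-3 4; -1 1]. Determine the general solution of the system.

p(t) = 2K_1e^(-t) + 2K_2te^(-t) - 3K_2e^(-t), q(t) = K_1e^(-t) + K_2te^(-t) - K_2e^(-t)

Coefficient matrix A = [[-3, 4], [-1, 1]].
Characteristic polynomial det(A - λI) = λ^2 + 2λ + 1 = 0.
Single eigenvalue λ = -1 with algebraic multiplicity 2.
Eigenvector v = (2,1); generalized eigenvector w with (A-λI)w=v is (-3,-1).
General solution: e^(-t)[K_1·v + K_2·(t·v + w)].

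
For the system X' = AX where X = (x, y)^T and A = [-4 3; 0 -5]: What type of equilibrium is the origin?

A = [[-4,3],[0,-5]]; det(A-λI) = λ^2 + 9λ + 20.
λ = -5, -4: both negative.

stable node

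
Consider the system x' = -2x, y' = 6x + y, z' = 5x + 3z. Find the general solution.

x(t) = K_1e^(-2t), y(t) = -2K_1e^(-2t) + K_2e^(t), z(t) = -K_1e^(-2t) + K_3e^(3t)

Coefficient matrix A = [[-2, 0, 0], [6, 1, 0], [5, 0, 3]].
det(A - λI) = 0 gives eigenvalues λ = -2, 1, 3.
For λ=-2: eigenvector (1,-2,-1).
For λ=1: eigenvector (0,1,0).
For λ=3: eigenvector (0,0,1).
General solution: K_1e^(-2t)(1,-2,-1) + K_2e^(t)(0,1,0) + K_3e^(3t)(0,0,1).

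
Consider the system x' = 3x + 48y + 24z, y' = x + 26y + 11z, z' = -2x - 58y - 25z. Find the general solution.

x(t) = -4K_1e^(-3t) + K_3e^(3t), y(t) = -K_1e^(-3t) + K_2e^(4t) - K_3e^(3t), z(t) = 3K_1e^(-3t) - 2K_2e^(4t) + 2K_3e^(3t)

Coefficient matrix A = [[3, 48, 24], [1, 26, 11], [-2, -58, -25]].
det(A - λI) = 0 gives eigenvalues λ = -3, 4, 3.
For λ=-3: eigenvector (-4,-1,3).
For λ=4: eigenvector (0,1,-2).
For λ=3: eigenvector (1,-1,2).
General solution: K_1e^(-3t)(-4,-1,3) + K_2e^(4t)(0,1,-2) + K_3e^(3t)(1,-1,2).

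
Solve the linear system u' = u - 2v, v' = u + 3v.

u(t) = -c_1e^(2t)sin(t) + c_1e^(2t)cos(t) + c_2e^(2t)sin(t) + c_2e^(2t)cos(t), v(t) = c_1e^(2t)sin(t) - c_2e^(2t)cos(t)

Coefficient matrix A = [[1, -2], [1, 3]].
Characteristic polynomial det(A - λI) = λ^2 - 4λ + 5 = 0.
Eigenvalues λ = 2 ± i (complex conjugate pair).
For λ=2+i: an eigenvector is (1,0) - i(-1,1) = (1 + i, 0 - i).
A real fundamental pair from Re and Im of e^((2+i)t)v: X_1 = e^(2t)(cos(t)·(1,0) + sin(t)·(-1,1)), X_2 = e^(2t)(sin(t)·(1,0) - cos(t)·(-1,1)).
General solution: c_1X_1 + c_2X_2.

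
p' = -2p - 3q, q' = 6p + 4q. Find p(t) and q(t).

Coefficient matrix A = [[-2, -3], [6, 4]].
Characteristic polynomial det(A - λI) = λ^2 - 2λ + 10 = 0.
Eigenvalues λ = 1 ± 3i (complex conjugate pair).
For λ=1+3i: an eigenvector is (0,-1) - i(1,-1) = (0 - i, -1 + i).
A real fundamental pair from Re and Im of e^((1+3i)t)v: X_1 = e^(t)(cos(3t)·(0,-1) + sin(3t)·(1,-1)), X_2 = e^(t)(sin(3t)·(0,-1) - cos(3t)·(1,-1)).
General solution: C_1X_1 + C_2X_2.

p(t) = C_1e^(t)sin(3t) - C_2e^(t)cos(3t), q(t) = -C_1e^(t)sin(3t) - C_1e^(t)cos(3t) - C_2e^(t)sin(3t) + C_2e^(t)cos(3t)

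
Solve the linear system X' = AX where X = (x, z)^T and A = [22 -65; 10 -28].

x(t) = 3K_1e^(-3t)sin(5t) - 2K_1e^(-3t)cos(5t) - 2K_2e^(-3t)sin(5t) - 3K_2e^(-3t)cos(5t), z(t) = K_1e^(-3t)sin(5t) - K_1e^(-3t)cos(5t) - K_2e^(-3t)sin(5t) - K_2e^(-3t)cos(5t)

Coefficient matrix A = [[22, -65], [10, -28]].
Characteristic polynomial det(A - λI) = λ^2 + 6λ + 34 = 0.
Eigenvalues λ = -3 ± 5i (complex conjugate pair).
For λ=-3+5i: an eigenvector is (-2,-1) - i(3,1) = (-2 - 3i, -1 - i).
A real fundamental pair from Re and Im of e^((-3+5i)t)v: X_1 = e^(-3t)(cos(5t)·(-2,-1) + sin(5t)·(3,1)), X_2 = e^(-3t)(sin(5t)·(-2,-1) - cos(5t)·(3,1)).
General solution: K_1X_1 + K_2X_2.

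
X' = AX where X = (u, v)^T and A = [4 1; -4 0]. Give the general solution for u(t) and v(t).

u(t) = -c_1e^(2t) - c_2te^(2t) + c_2e^(2t), v(t) = 2c_1e^(2t) + 2c_2te^(2t) - 3c_2e^(2t)

Coefficient matrix A = [[4, 1], [-4, 0]].
Characteristic polynomial det(A - λI) = λ^2 - 4λ + 4 = 0.
Single eigenvalue λ = 2 with algebraic multiplicity 2.
Eigenvector v = (-1,2); generalized eigenvector w with (A-λI)w=v is (1,-3).
General solution: e^(2t)[c_1·v + c_2·(t·v + w)].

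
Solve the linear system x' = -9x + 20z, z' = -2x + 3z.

Coefficient matrix A = [[-9, 20], [-2, 3]].
Characteristic polynomial det(A - λI) = λ^2 + 6λ + 13 = 0.
Eigenvalues λ = -3 ± 2i (complex conjugate pair).
For λ=-3+2i: an eigenvector is (-3,-1) - i(-1,0) = (-3 + i, -1).
A real fundamental pair from Re and Im of e^((-3+2i)t)v: X_1 = e^(-3t)(cos(2t)·(-3,-1) + sin(2t)·(-1,0)), X_2 = e^(-3t)(sin(2t)·(-3,-1) - cos(2t)·(-1,0)).
General solution: C_1X_1 + C_2X_2.

x(t) = -C_1e^(-3t)sin(2t) - 3C_1e^(-3t)cos(2t) - 3C_2e^(-3t)sin(2t) + C_2e^(-3t)cos(2t), z(t) = -C_1e^(-3t)cos(2t) - C_2e^(-3t)sin(2t)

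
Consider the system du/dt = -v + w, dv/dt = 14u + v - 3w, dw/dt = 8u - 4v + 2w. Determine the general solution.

Coefficient matrix A = [[0, -1, 1], [14, 1, -3], [8, -4, 2]].
det(A - λI) = 0 gives eigenvalues λ = 2, 3, -2.
For λ=2: eigenvector (1,2,4).
For λ=3: eigenvector (-1,-1,-4).
For λ=-2: eigenvector (0,1,1).
General solution: c_1e^(2t)(1,2,4) + c_2e^(3t)(-1,-1,-4) + c_3e^(-2t)(0,1,1).

u(t) = c_1e^(2t) - c_2e^(3t), v(t) = 2c_1e^(2t) - c_2e^(3t) + c_3e^(-2t), w(t) = 4c_1e^(2t) - 4c_2e^(3t) + c_3e^(-2t)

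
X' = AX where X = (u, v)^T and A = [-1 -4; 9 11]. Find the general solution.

Coefficient matrix A = [[-1, -4], [9, 11]].
Characteristic polynomial det(A - λI) = λ^2 - 10λ + 25 = 0.
Single eigenvalue λ = 5 with algebraic multiplicity 2.
Eigenvector v = (-2,3); generalized eigenvector w with (A-λI)w=v is (-1,2).
General solution: e^(5t)[c_1·v + c_2·(t·v + w)].

u(t) = -2c_1e^(5t) - 2c_2te^(5t) - c_2e^(5t), v(t) = 3c_1e^(5t) + 3c_2te^(5t) + 2c_2e^(5t)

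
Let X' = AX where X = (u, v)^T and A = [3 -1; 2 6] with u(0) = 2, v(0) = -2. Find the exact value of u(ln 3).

A = [[3,-1],[2,6]]; eigenvalues λ = 4, 5.
Eigenvectors: (1,-1) for λ=4, (-1,2) for λ=5.
From the initial condition, c_1 = 2, c_2 = 0.
u(ln 3) = (2)(3^4)(1) + (0)(3^5)(-1) = 162.

162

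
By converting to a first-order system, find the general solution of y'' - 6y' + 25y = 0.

y(t) = c_1e^(3t)cos(4t) + c_2e^(3t)sin(4t)

Let x_1 = y, x_2 = y'. Then x_1' = x_2 and x_2' = -25x_1 + 6x_2.
A = [[0,1],[-25,6]]; det(A-λI) = λ^2 - 6λ + 25.
Eigenvalues λ = 3 ± 4i.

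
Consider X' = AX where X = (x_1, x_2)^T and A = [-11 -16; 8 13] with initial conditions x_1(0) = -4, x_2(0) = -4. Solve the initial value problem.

Coefficient matrix A = [[-11, -16], [8, 13]].
Characteristic polynomial det(A - λI) = λ^2 - 2λ - 15 = 0.
Eigenvalues λ = 5, -3.
For λ=5: (A-λI) row 1 is [-16, -16], so an eigenvector is (-1, 1).
For λ=-3: (A-λI) row 1 is [-8, -16], so an eigenvector is (-2, 1).
General solution: c_1e^(5t)(-1,1) + c_2e^(-3t)(-2,1).
Applying x_1(0)=-4, x_2(0)=-4 gives c_1=-12, c_2=8.

x_1(t) = 12e^(5t) - 16e^(-3t), x_2(t) = -12e^(5t) + 8e^(-3t)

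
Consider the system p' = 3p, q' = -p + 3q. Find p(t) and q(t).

p(t) = c_2e^(3t), q(t) = -c_1e^(3t) - c_2te^(3t) - 2c_2e^(3t)

Coefficient matrix A = [[3, 0], [-1, 3]].
Characteristic polynomial det(A - λI) = λ^2 - 6λ + 9 = 0.
Single eigenvalue λ = 3 with algebraic multiplicity 2.
Eigenvector v = (0,-1); generalized eigenvector w with (A-λI)w=v is (1,-2).
General solution: e^(3t)[c_1·v + c_2·(t·v + w)].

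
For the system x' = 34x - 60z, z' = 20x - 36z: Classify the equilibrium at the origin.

A = [[34,-60],[20,-36]]; det(A-λI) = λ^2 + 2λ - 24.
λ = 4, -6: opposite signs.

saddle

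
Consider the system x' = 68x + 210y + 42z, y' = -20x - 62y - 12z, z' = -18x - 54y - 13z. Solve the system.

Coefficient matrix A = [[68, 210, 42], [-20, -62, -12], [-18, -54, -13]].
det(A - λI) = 0 gives eigenvalues λ = -4, -1, -2.
For λ=-4: eigenvector (7,-2,-2).
For λ=-1: eigenvector (14,-4,-3).
For λ=-2: eigenvector (-3,1,0).
General solution: c_1e^(-4t)(7,-2,-2) + c_2e^(-t)(14,-4,-3) + c_3e^(-2t)(-3,1,0).

x(t) = 7c_1e^(-4t) + 14c_2e^(-t) - 3c_3e^(-2t), y(t) = -2c_1e^(-4t) - 4c_2e^(-t) + c_3e^(-2t), z(t) = -2c_1e^(-4t) - 3c_2e^(-t)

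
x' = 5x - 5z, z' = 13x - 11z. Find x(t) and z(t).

x(t) = C_1e^(-3t)sin(t) + 2C_1e^(-3t)cos(t) + 2C_2e^(-3t)sin(t) - C_2e^(-3t)cos(t), z(t) = 2C_1e^(-3t)sin(t) + 3C_1e^(-3t)cos(t) + 3C_2e^(-3t)sin(t) - 2C_2e^(-3t)cos(t)

Coefficient matrix A = [[5, -5], [13, -11]].
Characteristic polynomial det(A - λI) = λ^2 + 6λ + 10 = 0.
Eigenvalues λ = -3 ± i (complex conjugate pair).
For λ=-3+i: an eigenvector is (2,3) - i(1,2) = (2 - i, 3 - 2i).
A real fundamental pair from Re and Im of e^((-3+i)t)v: X_1 = e^(-3t)(cos(t)·(2,3) + sin(t)·(1,2)), X_2 = e^(-3t)(sin(t)·(2,3) - cos(t)·(1,2)).
General solution: C_1X_1 + C_2X_2.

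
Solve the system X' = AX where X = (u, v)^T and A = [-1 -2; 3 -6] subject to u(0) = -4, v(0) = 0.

Coefficient matrix A = [[-1, -2], [3, -6]].
Characteristic polynomial det(A - λI) = λ^2 + 7λ + 12 = 0.
Eigenvalues λ = -3, -4.
For λ=-3: (A-λI) row 1 is [2, -2], so an eigenvector is (1, 1).
For λ=-4: (A-λI) row 1 is [3, -2], so an eigenvector is (2, 3).
General solution: C_1e^(-3t)(1,1) + C_2e^(-4t)(2,3).
Applying u(0)=-4, v(0)=0 gives C_1=-12, C_2=4.

u(t) = -12e^(-3t) + 8e^(-4t), v(t) = -12e^(-3t) + 12e^(-4t)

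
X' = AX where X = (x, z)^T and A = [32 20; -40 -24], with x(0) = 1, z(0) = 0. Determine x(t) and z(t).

Coefficient matrix A = [[32, 20], [-40, -24]].
Characteristic polynomial det(A - λI) = λ^2 - 8λ + 32 = 0.
Eigenvalues λ = 4 ± 4i (complex conjugate pair).
For λ=4+4i: an eigenvector is (-1,1) - i(-2,3) = (-1 + 2i, 1 - 3i).
A real fundamental pair from Re and Im of e^((4+4i)t)v: X_1 = e^(4t)(cos(4t)·(-1,1) + sin(4t)·(-2,3)), X_2 = e^(4t)(sin(4t)·(-1,1) - cos(4t)·(-2,3)).
General solution: C_1X_1 + C_2X_2.
Applying x(0)=1, z(0)=0 gives C_1=-3, C_2=-1.

x(t) = 7e^(4t)sin(4t) + e^(4t)cos(4t), z(t) = -10e^(4t)sin(4t)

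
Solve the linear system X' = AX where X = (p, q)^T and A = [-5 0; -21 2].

Coefficient matrix A = [[-5, 0], [-21, 2]].
Characteristic polynomial det(A - λI) = λ^2 + 3λ - 10 = 0.
Eigenvalues λ = -5, 2.
For λ=-5: (A-λI) row 2 is [-21, 7], so an eigenvector is (-1, -3).
For λ=2: (A-λI) row 1 is [-7, 0], so an eigenvector is (0, -1).
General solution: c_1e^(-5t)(-1,-3) + c_2e^(2t)(0,-1).

p(t) = -c_1e^(-5t), q(t) = -3c_1e^(-5t) - c_2e^(2t)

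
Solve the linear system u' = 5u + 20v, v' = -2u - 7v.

Coefficient matrix A = [[5, 20], [-2, -7]].
Characteristic polynomial det(A - λI) = λ^2 + 2λ + 5 = 0.
Eigenvalues λ = -1 ± 2i (complex conjugate pair).
For λ=-1+2i: an eigenvector is (3,-1) - i(-1,0) = (3 + i, -1).
A real fundamental pair from Re and Im of e^((-1+2i)t)v: X_1 = e^(-t)(cos(2t)·(3,-1) + sin(2t)·(-1,0)), X_2 = e^(-t)(sin(2t)·(3,-1) - cos(2t)·(-1,0)).
General solution: K_1X_1 + K_2X_2.

u(t) = -K_1e^(-t)sin(2t) + 3K_1e^(-t)cos(2t) + 3K_2e^(-t)sin(2t) + K_2e^(-t)cos(2t), v(t) = -K_1e^(-t)cos(2t) - K_2e^(-t)sin(2t)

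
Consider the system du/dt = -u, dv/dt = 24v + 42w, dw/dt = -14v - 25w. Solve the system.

Coefficient matrix A = [[-1, 0, 0], [0, 24, 42], [0, -14, -25]].
det(A - λI) = 0 gives eigenvalues λ = -4, -1, 3.
For λ=-4: eigenvector (0,-3,2).
For λ=-1: eigenvector (1,0,0).
For λ=3: eigenvector (0,-2,1).
General solution: C_1e^(-4t)(0,-3,2) + C_2e^(-t)(1,0,0) + C_3e^(3t)(0,-2,1).

u(t) = C_2e^(-t), v(t) = -3C_1e^(-4t) - 2C_3e^(3t), w(t) = 2C_1e^(-4t) + C_3e^(3t)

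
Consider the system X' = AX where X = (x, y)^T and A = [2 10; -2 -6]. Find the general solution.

Coefficient matrix A = [[2, 10], [-2, -6]].
Characteristic polynomial det(A - λI) = λ^2 + 4λ + 8 = 0.
Eigenvalues λ = -2 ± 2i (complex conjugate pair).
For λ=-2+2i: an eigenvector is (-2,1) - i(1,0) = (-2 - i, 1).
A real fundamental pair from Re and Im of e^((-2+2i)t)v: X_1 = e^(-2t)(cos(2t)·(-2,1) + sin(2t)·(1,0)), X_2 = e^(-2t)(sin(2t)·(-2,1) - cos(2t)·(1,0)).
General solution: K_1X_1 + K_2X_2.

x(t) = K_1e^(-2t)sin(2t) - 2K_1e^(-2t)cos(2t) - 2K_2e^(-2t)sin(2t) - K_2e^(-2t)cos(2t), y(t) = K_1e^(-2t)cos(2t) + K_2e^(-2t)sin(2t)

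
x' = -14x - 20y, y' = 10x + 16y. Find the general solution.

Coefficient matrix A = [[-14, -20], [10, 16]].
Characteristic polynomial det(A - λI) = λ^2 - 2λ - 24 = 0.
Eigenvalues λ = -4, 6.
For λ=-4: (A-λI) row 1 is [-10, -20], so an eigenvector is (2, -1).
For λ=6: (A-λI) row 1 is [-20, -20], so an eigenvector is (1, -1).
General solution: C_1e^(-4t)(2,-1) + C_2e^(6t)(1,-1).

x(t) = 2C_1e^(-4t) + C_2e^(6t), y(t) = -C_1e^(-4t) - C_2e^(6t)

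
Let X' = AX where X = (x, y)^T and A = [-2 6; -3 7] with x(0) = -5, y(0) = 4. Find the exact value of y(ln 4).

A = [[-2,6],[-3,7]]; eigenvalues λ = 4, 1.
Eigenvectors: (-1,-1) for λ=4, (-2,-1) for λ=1.
From the initial condition, c_1 = -13, c_2 = 9.
y(ln 4) = (-13)(4^4)(-1) + (9)(4^1)(-1) = 3292.

3292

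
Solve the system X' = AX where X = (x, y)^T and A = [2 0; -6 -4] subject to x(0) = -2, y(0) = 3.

x(t) = -2e^(2t), y(t) = 2e^(2t) + e^(-4t)

Coefficient matrix A = [[2, 0], [-6, -4]].
Characteristic polynomial det(A - λI) = λ^2 + 2λ - 8 = 0.
Eigenvalues λ = 2, -4.
For λ=2: (A-λI) row 2 is [-6, -6], so an eigenvector is (1, -1).
For λ=-4: (A-λI) row 1 is [6, 0], so an eigenvector is (0, 1).
General solution: K_1e^(2t)(1,-1) + K_2e^(-4t)(0,1).
Applying x(0)=-2, y(0)=3 gives K_1=-2, K_2=1.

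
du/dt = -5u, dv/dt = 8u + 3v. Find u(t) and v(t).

Coefficient matrix A = [[-5, 0], [8, 3]].
Characteristic polynomial det(A - λI) = λ^2 + 2λ - 15 = 0.
Eigenvalues λ = 3, -5.
For λ=3: (A-λI) row 1 is [-8, 0], so an eigenvector is (0, 1).
For λ=-5: (A-λI) row 2 is [8, 8], so an eigenvector is (-1, 1).
General solution: C_1e^(3t)(0,1) + C_2e^(-5t)(-1,1).

u(t) = -C_2e^(-5t), v(t) = C_1e^(3t) + C_2e^(-5t)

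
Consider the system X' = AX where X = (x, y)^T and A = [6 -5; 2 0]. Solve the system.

x(t) = 2C_1e^(3t)sin(t) - C_1e^(3t)cos(t) - C_2e^(3t)sin(t) - 2C_2e^(3t)cos(t), y(t) = C_1e^(3t)sin(t) - C_1e^(3t)cos(t) - C_2e^(3t)sin(t) - C_2e^(3t)cos(t)

Coefficient matrix A = [[6, -5], [2, 0]].
Characteristic polynomial det(A - λI) = λ^2 - 6λ + 10 = 0.
Eigenvalues λ = 3 ± i (complex conjugate pair).
For λ=3+i: an eigenvector is (-1,-1) - i(2,1) = (-1 - 2i, -1 - i).
A real fundamental pair from Re and Im of e^((3+i)t)v: X_1 = e^(3t)(cos(t)·(-1,-1) + sin(t)·(2,1)), X_2 = e^(3t)(sin(t)·(-1,-1) - cos(t)·(2,1)).
General solution: C_1X_1 + C_2X_2.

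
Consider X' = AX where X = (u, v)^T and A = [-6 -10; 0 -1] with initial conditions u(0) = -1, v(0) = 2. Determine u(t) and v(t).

Coefficient matrix A = [[-6, -10], [0, -1]].
Characteristic polynomial det(A - λI) = λ^2 + 7λ + 6 = 0.
Eigenvalues λ = -1, -6.
For λ=-1: (A-λI) row 1 is [-5, -10], so an eigenvector is (-2, 1).
For λ=-6: (A-λI) row 1 is [0, -10], so an eigenvector is (1, 0).
General solution: c_1e^(-t)(-2,1) + c_2e^(-6t)(1,0).
Applying u(0)=-1, v(0)=2 gives c_1=2, c_2=3.

u(t) = -4e^(-t) + 3e^(-6t), v(t) = 2e^(-t)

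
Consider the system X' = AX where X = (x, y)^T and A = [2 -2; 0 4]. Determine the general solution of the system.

Coefficient matrix A = [[2, -2], [0, 4]].
Characteristic polynomial det(A - λI) = λ^2 - 6λ + 8 = 0.
Eigenvalues λ = 4, 2.
For λ=4: (A-λI) row 1 is [-2, -2], so an eigenvector is (-1, 1).
For λ=2: (A-λI) row 1 is [0, -2], so an eigenvector is (-1, 0).
General solution: K_1e^(4t)(-1,1) + K_2e^(2t)(-1,0).

x(t) = -K_1e^(4t) - K_2e^(2t), y(t) = K_1e^(4t)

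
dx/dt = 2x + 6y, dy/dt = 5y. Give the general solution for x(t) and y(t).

x(t) = -K_1e^(2t) + 2K_2e^(5t), y(t) = K_2e^(5t)

Coefficient matrix A = [[2, 6], [0, 5]].
Characteristic polynomial det(A - λI) = λ^2 - 7λ + 10 = 0.
Eigenvalues λ = 2, 5.
For λ=2: (A-λI) row 1 is [0, 6], so an eigenvector is (-1, 0).
For λ=5: (A-λI) row 1 is [-3, 6], so an eigenvector is (2, 1).
General solution: K_1e^(2t)(-1,0) + K_2e^(5t)(2,1).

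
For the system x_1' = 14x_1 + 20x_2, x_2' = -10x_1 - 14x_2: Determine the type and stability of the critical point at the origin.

center

A = [[14,20],[-10,-14]]; det(A-λI) = λ^2 + 4.
λ = 0 ± 2i: zero real part.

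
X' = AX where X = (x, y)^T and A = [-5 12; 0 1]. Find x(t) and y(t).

x(t) = K_1e^(-5t) - 2K_2e^(t), y(t) = -K_2e^(t)

Coefficient matrix A = [[-5, 12], [0, 1]].
Characteristic polynomial det(A - λI) = λ^2 + 4λ - 5 = 0.
Eigenvalues λ = -5, 1.
For λ=-5: (A-λI) row 1 is [0, 12], so an eigenvector is (1, 0).
For λ=1: (A-λI) row 1 is [-6, 12], so an eigenvector is (-2, -1).
General solution: K_1e^(-5t)(1,0) + K_2e^(t)(-2,-1).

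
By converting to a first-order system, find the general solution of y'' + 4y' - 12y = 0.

y(t) = K_1e^(2t) + K_2e^(-6t)

Let x_1 = y, x_2 = y'. Then x_1' = x_2 and x_2' = 12x_1 - 4x_2.
A = [[0,1],[12,-4]]; det(A-λI) = λ^2 + 4λ - 12.
Eigenvalues λ = 2, -6 with eigenvectors (1,2), (1,-6).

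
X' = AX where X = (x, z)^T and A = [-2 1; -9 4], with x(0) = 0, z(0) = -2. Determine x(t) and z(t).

x(t) = -2te^(t), z(t) = -6te^(t) - 2e^(t)

Coefficient matrix A = [[-2, 1], [-9, 4]].
Characteristic polynomial det(A - λI) = λ^2 - 2λ + 1 = 0.
Single eigenvalue λ = 1 with algebraic multiplicity 2.
Eigenvector v = (-1,-3); generalized eigenvector w with (A-λI)w=v is (0,-1).
General solution: e^(t)[C_1·v + C_2·(t·v + w)].
Applying x(0)=0, z(0)=-2 gives C_1=0, C_2=2.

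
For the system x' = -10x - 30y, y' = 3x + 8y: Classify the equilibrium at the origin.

A = [[-10,-30],[3,8]]; det(A-λI) = λ^2 + 2λ + 10.
λ = -1 ± 3i: negative real part.

stable spiral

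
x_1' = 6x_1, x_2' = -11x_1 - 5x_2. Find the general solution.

Coefficient matrix A = [[6, 0], [-11, -5]].
Characteristic polynomial det(A - λI) = λ^2 - λ - 30 = 0.
Eigenvalues λ = -5, 6.
For λ=-5: (A-λI) row 1 is [11, 0], so an eigenvector is (0, -1).
For λ=6: (A-λI) row 2 is [-11, -11], so an eigenvector is (-1, 1).
General solution: C_1e^(-5t)(0,-1) + C_2e^(6t)(-1,1).

x_1(t) = -C_2e^(6t), x_2(t) = -C_1e^(-5t) + C_2e^(6t)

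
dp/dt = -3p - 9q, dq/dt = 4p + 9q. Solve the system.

p(t) = 3C_1e^(3t) + 3C_2te^(3t) + C_2e^(3t), q(t) = -2C_1e^(3t) - 2C_2te^(3t) - C_2e^(3t)

Coefficient matrix A = [[-3, -9], [4, 9]].
Characteristic polynomial det(A - λI) = λ^2 - 6λ + 9 = 0.
Single eigenvalue λ = 3 with algebraic multiplicity 2.
Eigenvector v = (3,-2); generalized eigenvector w with (A-λI)w=v is (1,-1).
General solution: e^(3t)[C_1·v + C_2·(t·v + w)].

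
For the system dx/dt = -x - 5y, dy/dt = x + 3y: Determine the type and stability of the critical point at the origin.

unstable spiral

A = [[-1,-5],[1,3]]; det(A-λI) = λ^2 - 2λ + 2.
λ = 1 ± i: positive real part.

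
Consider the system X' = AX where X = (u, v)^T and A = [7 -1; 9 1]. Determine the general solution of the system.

u(t) = -c_1e^(4t) - c_2te^(4t) - c_2e^(4t), v(t) = -3c_1e^(4t) - 3c_2te^(4t) - 2c_2e^(4t)

Coefficient matrix A = [[7, -1], [9, 1]].
Characteristic polynomial det(A - λI) = λ^2 - 8λ + 16 = 0.
Single eigenvalue λ = 4 with algebraic multiplicity 2.
Eigenvector v = (-1,-3); generalized eigenvector w with (A-λI)w=v is (-1,-2).
General solution: e^(4t)[c_1·v + c_2·(t·v + w)].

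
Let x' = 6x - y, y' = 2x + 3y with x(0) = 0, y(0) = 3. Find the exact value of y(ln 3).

A = [[6,-1],[2,3]]; eigenvalues λ = 4, 5.
Eigenvectors: (1,2) for λ=4, (1,1) for λ=5.
From the initial condition, c_1 = 3, c_2 = -3.
y(ln 3) = (3)(3^4)(2) + (-3)(3^5)(1) = -243.

-243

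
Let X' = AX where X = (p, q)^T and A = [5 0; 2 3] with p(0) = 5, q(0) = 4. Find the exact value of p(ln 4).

5120

A = [[5,0],[2,3]]; eigenvalues λ = 5, 3.
Eigenvectors: (1,1) for λ=5, (0,-1) for λ=3.
From the initial condition, c_1 = 5, c_2 = 1.
p(ln 4) = (5)(4^5)(1) + (1)(4^3)(0) = 5120.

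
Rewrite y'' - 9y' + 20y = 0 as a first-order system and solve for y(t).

Let x_1 = y, x_2 = y'. Then x_1' = x_2 and x_2' = -20x_1 + 9x_2.
A = [[0,1],[-20,9]]; det(A-λI) = λ^2 - 9λ + 20.
Eigenvalues λ = 4, 5 with eigenvectors (1,4), (1,5).

y(t) = K_1e^(4t) + K_2e^(5t)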